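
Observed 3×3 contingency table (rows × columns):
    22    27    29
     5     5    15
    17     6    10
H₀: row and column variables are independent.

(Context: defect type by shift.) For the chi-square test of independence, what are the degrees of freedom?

degrees of freedom = 4

df = (r−1)(c−1) = (3−1)·(3−1) = 4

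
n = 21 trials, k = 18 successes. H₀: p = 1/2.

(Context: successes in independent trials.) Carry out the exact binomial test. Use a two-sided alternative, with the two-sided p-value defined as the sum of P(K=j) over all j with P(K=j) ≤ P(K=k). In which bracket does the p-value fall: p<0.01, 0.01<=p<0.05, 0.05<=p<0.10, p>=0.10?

Exact binomial: n=21, k=18, p₀=1/2=0.5000
P(X=j) = C(n,j)·p₀^j·(1−p₀)^(n−j); p = Σ P(X=j) over j with P(X=j) ≤ P(X=18)
p-value (two-sided) = 0.00149
→ bracket: p<0.01

p-value bracket: p<0.01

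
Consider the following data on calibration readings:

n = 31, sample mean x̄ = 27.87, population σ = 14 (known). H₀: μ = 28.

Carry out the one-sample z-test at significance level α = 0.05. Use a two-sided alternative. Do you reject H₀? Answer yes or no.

SE = σ/√n = 14/√31 = 2.5145
z = (x̄−μ₀)/SE = (27.87−28)/2.5145 = -0.0517
p-value (two-sided) = 0.95877
At α=0.05: p ≥ α → fail to reject H₀

reject H₀: no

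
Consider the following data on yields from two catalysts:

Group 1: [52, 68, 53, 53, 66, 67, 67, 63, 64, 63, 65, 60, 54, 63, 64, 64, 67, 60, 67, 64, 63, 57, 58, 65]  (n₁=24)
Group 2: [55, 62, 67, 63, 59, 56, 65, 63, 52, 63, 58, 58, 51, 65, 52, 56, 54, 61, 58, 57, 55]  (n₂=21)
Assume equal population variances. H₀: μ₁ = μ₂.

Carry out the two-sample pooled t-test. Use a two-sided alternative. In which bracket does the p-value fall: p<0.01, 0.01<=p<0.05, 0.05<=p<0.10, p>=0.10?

p-value bracket: 0.01<=p<0.05

x̄₁=61.958, s₁=4.956, n₁=24
x̄₂=58.571, s₂=4.675, n₂=21
s_p² = [23·4.956² + 20·4.675²]/43 = 23.3047
SE = √(s_p²·(1/24+1/21)) = 1.4425
t = (61.958−58.571)/1.4425 = 2.3480
df = 43
p-value (two-sided) = 0.02355
→ bracket: 0.01<=p<0.05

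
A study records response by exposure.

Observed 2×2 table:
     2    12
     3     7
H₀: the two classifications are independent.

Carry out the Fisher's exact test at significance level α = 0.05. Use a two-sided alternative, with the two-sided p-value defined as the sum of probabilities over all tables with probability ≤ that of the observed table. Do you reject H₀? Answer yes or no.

reject H₀: no

Margins: r₁=14, r₂=10, c₁=5, c₂=19, n=24
p_obs = C(14,2)·C(10,3)/C(24,5); sum pmf over tables with pmf ≤ p_obs
p-value (two-sided) = 0.61462
At α=0.05: p ≥ α → fail to reject H₀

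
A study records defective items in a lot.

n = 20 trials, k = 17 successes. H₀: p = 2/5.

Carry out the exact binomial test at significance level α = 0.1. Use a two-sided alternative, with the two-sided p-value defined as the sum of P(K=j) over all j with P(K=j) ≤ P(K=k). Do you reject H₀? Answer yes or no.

reject H₀: yes

Exact binomial: n=20, k=17, p₀=2/5=0.4000
P(X=j) = C(n,j)·p₀^j·(1−p₀)^(n−j); p = Σ P(X=j) over j with P(X=j) ≤ P(X=17)
p-value (two-sided) = 0.00008
At α=0.1: p < α → reject H₀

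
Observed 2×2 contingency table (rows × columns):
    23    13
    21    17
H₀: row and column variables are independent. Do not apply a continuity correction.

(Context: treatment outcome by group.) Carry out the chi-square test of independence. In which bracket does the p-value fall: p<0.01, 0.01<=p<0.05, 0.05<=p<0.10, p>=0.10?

p-value bracket: p>=0.10

Row totals [36, 38], col totals [44, 30], n=74
χ² = (23−21.41)²/21.41 + (13−14.59)²/14.59 + (21−22.59)²/22.59 + (17−15.41)²/15.41 = 0.5706
df = 1
p-value (upper-tail) = 0.45002
→ bracket: p>=0.10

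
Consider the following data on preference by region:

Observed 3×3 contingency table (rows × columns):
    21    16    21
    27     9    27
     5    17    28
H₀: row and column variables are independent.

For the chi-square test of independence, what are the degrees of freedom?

df = (r−1)(c−1) = (3−1)·(3−1) = 4

degrees of freedom = 4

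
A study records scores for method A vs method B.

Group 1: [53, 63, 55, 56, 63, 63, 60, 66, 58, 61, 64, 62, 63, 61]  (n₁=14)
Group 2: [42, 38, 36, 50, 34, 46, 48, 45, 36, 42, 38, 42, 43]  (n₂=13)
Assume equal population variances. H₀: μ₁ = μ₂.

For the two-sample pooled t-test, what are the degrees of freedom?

df = n₁ + n₂ − 2 = 14 + 13 − 2 = 25

degrees of freedom = 25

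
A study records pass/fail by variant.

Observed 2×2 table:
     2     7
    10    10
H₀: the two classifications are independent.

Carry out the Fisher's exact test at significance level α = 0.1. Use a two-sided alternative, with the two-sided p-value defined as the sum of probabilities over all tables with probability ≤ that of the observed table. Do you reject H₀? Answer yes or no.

Margins: r₁=9, r₂=20, c₁=12, c₂=17, n=29
p_obs = C(9,2)·C(20,10)/C(29,12); sum pmf over tables with pmf ≤ p_obs
p-value (two-sided) = 0.23408
At α=0.1: p ≥ α → fail to reject H₀

reject H₀: no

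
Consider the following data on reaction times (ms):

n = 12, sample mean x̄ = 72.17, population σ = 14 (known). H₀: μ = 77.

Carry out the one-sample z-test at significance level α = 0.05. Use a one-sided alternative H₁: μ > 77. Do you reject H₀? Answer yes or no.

SE = σ/√n = 14/√12 = 4.0415
z = (x̄−μ₀)/SE = (72.17−77)/4.0415 = -1.1951
p-value (one-sided, H₁ greater) = 0.88398
At α=0.05: p ≥ α → fail to reject H₀

reject H₀: no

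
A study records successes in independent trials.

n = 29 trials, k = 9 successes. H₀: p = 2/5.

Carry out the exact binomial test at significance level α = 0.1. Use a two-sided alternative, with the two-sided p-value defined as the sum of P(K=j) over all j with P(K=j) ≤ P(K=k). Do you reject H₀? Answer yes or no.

reject H₀: no

Exact binomial: n=29, k=9, p₀=2/5=0.4000
P(X=j) = C(n,j)·p₀^j·(1−p₀)^(n−j); p = Σ P(X=j) over j with P(X=j) ≤ P(X=9)
p-value (two-sided) = 0.35089
At α=0.1: p ≥ α → fail to reject H₀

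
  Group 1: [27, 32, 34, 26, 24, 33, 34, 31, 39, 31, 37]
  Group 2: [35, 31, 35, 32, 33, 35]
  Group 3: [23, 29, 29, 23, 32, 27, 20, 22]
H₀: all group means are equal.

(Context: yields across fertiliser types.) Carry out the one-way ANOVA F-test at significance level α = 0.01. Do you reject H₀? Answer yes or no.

Group means [31.64, 33.50, 25.62], grand mean 30.160
SSB = Σnᵢ(x̄ᵢ−x̄)² = 255.440; SSW = ΣΣ(x−x̄ᵢ)² = 347.920
MSB = 255.440/2 = 127.7198; MSW = 347.920/22 = 15.8146
F = MSB/MSW = 8.0761
df = (2, 22)
p-value (upper-tail) = 0.00234
At α=0.01: p < α → reject H₀

reject H₀: yes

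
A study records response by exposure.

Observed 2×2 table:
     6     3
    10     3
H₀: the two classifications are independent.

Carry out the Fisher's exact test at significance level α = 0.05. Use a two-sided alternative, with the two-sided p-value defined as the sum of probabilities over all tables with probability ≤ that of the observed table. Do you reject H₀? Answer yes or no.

Margins: r₁=9, r₂=13, c₁=16, c₂=6, n=22
p_obs = C(9,6)·C(13,10)/C(22,16); sum pmf over tables with pmf ≤ p_obs
p-value (two-sided) = 0.65502
At α=0.05: p ≥ α → fail to reject H₀

reject H₀: no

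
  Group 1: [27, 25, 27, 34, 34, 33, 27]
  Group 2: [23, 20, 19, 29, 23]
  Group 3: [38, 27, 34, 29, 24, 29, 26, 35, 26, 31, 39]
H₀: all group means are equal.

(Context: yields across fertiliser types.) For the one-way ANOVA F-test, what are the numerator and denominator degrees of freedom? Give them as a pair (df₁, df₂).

k = 3 groups, N = 23 total
df = (k−1, N−k) = (3−1, 23−3) = (2, 20)

degrees of freedom = [2, 20]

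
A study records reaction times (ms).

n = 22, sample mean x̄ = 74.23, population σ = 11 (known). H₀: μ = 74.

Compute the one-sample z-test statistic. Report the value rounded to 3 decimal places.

test statistic = 0.098

SE = σ/√n = 11/√22 = 2.3452
z = (x̄−μ₀)/SE = (74.23−74)/2.3452 = 0.0981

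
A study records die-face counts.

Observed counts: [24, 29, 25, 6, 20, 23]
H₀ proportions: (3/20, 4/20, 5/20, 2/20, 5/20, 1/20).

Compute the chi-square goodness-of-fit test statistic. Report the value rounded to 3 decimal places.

test statistic = 54.772

n = 127; E_i = n·p_i = [19.05, 25.40, 31.75, 12.70, 31.75, 6.35]
χ² = (24−19.05)²/19.05 + (29−25.40)²/25.40 + (25−31.75)²/31.75 + (6−12.70)²/12.70 + (20−31.75)²/31.75 + (23−6.35)²/6.35 = 54.7717
df = 5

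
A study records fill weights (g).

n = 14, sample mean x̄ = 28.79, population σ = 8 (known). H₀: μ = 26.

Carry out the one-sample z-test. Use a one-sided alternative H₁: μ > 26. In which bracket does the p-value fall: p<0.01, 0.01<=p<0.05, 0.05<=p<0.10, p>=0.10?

SE = σ/√n = 8/√14 = 2.1381
z = (x̄−μ₀)/SE = (28.79−26)/2.1381 = 1.3049
p-value (one-sided, H₁ greater) = 0.09596
→ bracket: 0.05<=p<0.10

p-value bracket: 0.05<=p<0.10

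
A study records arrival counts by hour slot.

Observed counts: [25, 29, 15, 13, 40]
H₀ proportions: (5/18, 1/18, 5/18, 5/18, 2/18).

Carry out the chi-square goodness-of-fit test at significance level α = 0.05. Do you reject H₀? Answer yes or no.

reject H₀: yes

n = 122; E_i = n·p_i = [33.89, 6.78, 33.89, 33.89, 13.56]
χ² = (25−33.89)²/33.89 + (29−6.78)²/6.78 + (15−33.89)²/33.89 + (13−33.89)²/33.89 + (40−13.56)²/13.56 = 150.1836
df = 4
p-value (upper-tail) = 0.00000
At α=0.05: p < α → reject H₀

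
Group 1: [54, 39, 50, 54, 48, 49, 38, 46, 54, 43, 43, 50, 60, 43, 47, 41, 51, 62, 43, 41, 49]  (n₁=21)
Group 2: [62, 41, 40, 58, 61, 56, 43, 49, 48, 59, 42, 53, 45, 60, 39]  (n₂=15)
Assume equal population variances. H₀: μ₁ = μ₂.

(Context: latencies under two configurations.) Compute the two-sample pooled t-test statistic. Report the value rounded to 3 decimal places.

x̄₁=47.857, s₁=6.521, n₁=21
x̄₂=50.400, s₂=8.441, n₂=15
s_p² = [20·6.521² + 14·8.441²]/34 = 54.3580
SE = √(s_p²·(1/21+1/15)) = 2.4925
t = (47.857−50.400)/2.4925 = -1.0202
df = 34

test statistic = -1.020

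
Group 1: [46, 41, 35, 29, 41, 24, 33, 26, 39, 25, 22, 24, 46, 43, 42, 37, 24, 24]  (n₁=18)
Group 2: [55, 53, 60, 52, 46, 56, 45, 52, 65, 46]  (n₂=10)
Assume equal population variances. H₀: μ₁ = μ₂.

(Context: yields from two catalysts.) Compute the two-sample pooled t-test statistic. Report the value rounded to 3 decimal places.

test statistic = -6.253

x̄₁=33.389, s₁=8.658, n₁=18
x̄₂=53.000, s₂=6.412, n₂=10
s_p² = [17·8.658² + 9·6.412²]/26 = 63.2415
SE = √(s_p²·(1/18+1/10)) = 3.1365
t = (33.389−53.000)/3.1365 = -6.2526
df = 26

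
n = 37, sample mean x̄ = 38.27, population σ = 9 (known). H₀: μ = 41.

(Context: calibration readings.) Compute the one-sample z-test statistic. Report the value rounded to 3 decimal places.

test statistic = -1.845

SE = σ/√n = 9/√37 = 1.4796
z = (x̄−μ₀)/SE = (38.27−41)/1.4796 = -1.8451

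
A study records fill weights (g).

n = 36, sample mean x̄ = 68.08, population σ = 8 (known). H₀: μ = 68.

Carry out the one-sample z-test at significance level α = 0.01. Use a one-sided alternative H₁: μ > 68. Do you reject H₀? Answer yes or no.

SE = σ/√n = 8/√36 = 1.3333
z = (x̄−μ₀)/SE = (68.08−68)/1.3333 = 0.0600
p-value (one-sided, H₁ greater) = 0.47608
At α=0.01: p ≥ α → fail to reject H₀

reject H₀: no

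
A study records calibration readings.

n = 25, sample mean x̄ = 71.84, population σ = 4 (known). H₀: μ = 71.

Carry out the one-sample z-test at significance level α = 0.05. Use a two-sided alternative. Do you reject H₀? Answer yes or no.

SE = σ/√n = 4/√25 = 0.8000
z = (x̄−μ₀)/SE = (71.84−71)/0.8000 = 1.0500
p-value (two-sided) = 0.29372
At α=0.05: p ≥ α → fail to reject H₀

reject H₀: no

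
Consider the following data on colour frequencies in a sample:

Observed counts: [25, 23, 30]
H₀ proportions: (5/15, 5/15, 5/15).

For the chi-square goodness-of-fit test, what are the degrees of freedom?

df = k − 1 = 3 − 1 = 2

degrees of freedom = 2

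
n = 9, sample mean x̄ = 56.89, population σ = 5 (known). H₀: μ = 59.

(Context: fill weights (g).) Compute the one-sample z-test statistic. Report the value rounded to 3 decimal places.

SE = σ/√n = 5/√9 = 1.6667
z = (x̄−μ₀)/SE = (56.89−59)/1.6667 = -1.2660

test statistic = -1.266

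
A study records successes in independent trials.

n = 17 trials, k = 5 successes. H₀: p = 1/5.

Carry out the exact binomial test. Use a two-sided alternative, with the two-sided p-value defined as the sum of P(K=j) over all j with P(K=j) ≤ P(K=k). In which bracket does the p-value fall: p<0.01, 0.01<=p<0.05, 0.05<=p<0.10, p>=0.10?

p-value bracket: p>=0.10

Exact binomial: n=17, k=5, p₀=1/5=0.2000
P(X=j) = C(n,j)·p₀^j·(1−p₀)^(n−j); p = Σ P(X=j) over j with P(X=j) ≤ P(X=5)
p-value (two-sided) = 0.36000
→ bracket: p>=0.10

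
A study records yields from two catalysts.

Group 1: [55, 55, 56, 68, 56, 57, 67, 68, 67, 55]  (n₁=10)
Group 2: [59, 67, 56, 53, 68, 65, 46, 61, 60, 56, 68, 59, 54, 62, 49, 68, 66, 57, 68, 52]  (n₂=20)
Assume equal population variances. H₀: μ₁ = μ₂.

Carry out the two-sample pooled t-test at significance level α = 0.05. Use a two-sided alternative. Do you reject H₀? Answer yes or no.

reject H₀: no

x̄₁=60.400, s₁=6.150, n₁=10
x̄₂=59.700, s₂=6.799, n₂=20
s_p² = [9·6.150² + 19·6.799²]/28 = 43.5214
SE = √(s_p²·(1/10+1/20)) = 2.5550
t = (60.400−59.700)/2.5550 = 0.2740
df = 28
p-value (two-sided) = 0.78612
At α=0.05: p ≥ α → fail to reject H₀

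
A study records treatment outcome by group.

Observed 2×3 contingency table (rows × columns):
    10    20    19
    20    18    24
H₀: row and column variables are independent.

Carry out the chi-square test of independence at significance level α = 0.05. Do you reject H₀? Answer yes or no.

reject H₀: no

Row totals [49, 62], col totals [30, 38, 43], n=111
χ² = (10−13.24)²/13.24 + (20−16.77)²/16.77 + (19−18.98)²/18.98 + (20−16.76)²/16.76 + (18−21.23)²/21.23 + (24−24.02)²/24.02 = 2.5322
df = 2
p-value (upper-tail) = 0.28193
At α=0.05: p ≥ α → fail to reject H₀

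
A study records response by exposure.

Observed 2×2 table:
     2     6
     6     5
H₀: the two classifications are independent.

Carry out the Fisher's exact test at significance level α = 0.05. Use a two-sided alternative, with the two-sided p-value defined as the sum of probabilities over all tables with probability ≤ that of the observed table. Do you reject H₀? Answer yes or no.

Margins: r₁=8, r₂=11, c₁=8, c₂=11, n=19
p_obs = C(8,2)·C(11,6)/C(19,8); sum pmf over tables with pmf ≤ p_obs
p-value (two-sided) = 0.35207
At α=0.05: p ≥ α → fail to reject H₀

reject H₀: no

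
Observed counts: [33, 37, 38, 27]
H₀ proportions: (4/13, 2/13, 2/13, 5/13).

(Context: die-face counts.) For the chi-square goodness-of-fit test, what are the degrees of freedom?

df = k − 1 = 4 − 1 = 3

degrees of freedom = 3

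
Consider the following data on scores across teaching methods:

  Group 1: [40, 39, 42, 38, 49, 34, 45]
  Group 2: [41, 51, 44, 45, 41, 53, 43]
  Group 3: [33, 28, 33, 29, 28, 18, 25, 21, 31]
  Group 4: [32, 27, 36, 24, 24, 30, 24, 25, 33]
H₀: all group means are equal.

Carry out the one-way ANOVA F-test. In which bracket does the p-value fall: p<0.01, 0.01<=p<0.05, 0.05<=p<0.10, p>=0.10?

Group means [41.00, 45.43, 27.33, 28.33], grand mean 34.562
SSB = Σnᵢ(x̄ᵢ−x̄)² = 1936.161; SSW = ΣΣ(x−x̄ᵢ)² = 659.714
MSB = 1936.161/3 = 645.3869; MSW = 659.714/28 = 23.5612
F = MSB/MSW = 27.3919
df = (3, 28)
p-value (upper-tail) = 0.00000
→ bracket: p<0.01

p-value bracket: p<0.01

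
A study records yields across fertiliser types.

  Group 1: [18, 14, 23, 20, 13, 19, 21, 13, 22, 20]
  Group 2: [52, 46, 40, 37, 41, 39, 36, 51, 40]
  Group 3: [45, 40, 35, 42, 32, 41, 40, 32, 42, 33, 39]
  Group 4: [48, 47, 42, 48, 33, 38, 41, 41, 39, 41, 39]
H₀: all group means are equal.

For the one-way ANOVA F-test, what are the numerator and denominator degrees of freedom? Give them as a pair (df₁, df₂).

degrees of freedom = [3, 37]

k = 4 groups, N = 41 total
df = (k−1, N−k) = (4−1, 41−4) = (3, 37)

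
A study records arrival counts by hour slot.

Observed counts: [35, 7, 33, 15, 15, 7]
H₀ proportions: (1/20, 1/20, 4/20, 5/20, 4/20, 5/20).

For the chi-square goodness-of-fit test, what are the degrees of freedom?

df = k − 1 = 6 − 1 = 5

degrees of freedom = 5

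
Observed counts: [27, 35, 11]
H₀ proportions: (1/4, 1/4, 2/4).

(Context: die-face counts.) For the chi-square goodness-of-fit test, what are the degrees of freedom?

degrees of freedom = 2

df = k − 1 = 3 − 1 = 2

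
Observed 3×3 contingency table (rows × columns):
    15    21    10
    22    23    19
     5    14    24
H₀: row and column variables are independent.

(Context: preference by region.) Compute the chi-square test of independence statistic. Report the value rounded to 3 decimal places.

Row totals [46, 64, 43], col totals [42, 58, 53], n=153
χ² = (15−12.63)²/12.63 + (21−17.44)²/17.44 + (10−15.93)²/15.93 + (22−17.57)²/17.57 + (23−24.26)²/24.26 + (19−22.17)²/22.17 + (5−11.80)²/11.80 + (14−16.30)²/16.30 + (24−14.90)²/14.90 = 14.8318
df = 4

test statistic = 14.832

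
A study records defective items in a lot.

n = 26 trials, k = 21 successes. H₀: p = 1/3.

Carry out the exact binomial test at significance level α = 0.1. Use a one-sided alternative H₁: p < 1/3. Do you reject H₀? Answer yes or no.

reject H₀: no

Exact binomial: n=26, k=21, p₀=1/3=0.3333
P(X≤21) from Σ C(n,i)·p₀^i·(1−p₀)^(n−i)
p-value (one-sided, H₁ less) = 1.00000
At α=0.1: p ≥ α → fail to reject H₀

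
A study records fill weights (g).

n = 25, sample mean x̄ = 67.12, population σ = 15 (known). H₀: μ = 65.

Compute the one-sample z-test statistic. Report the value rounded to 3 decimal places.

test statistic = 0.707

SE = σ/√n = 15/√25 = 3.0000
z = (x̄−μ₀)/SE = (67.12−65)/3.0000 = 0.7067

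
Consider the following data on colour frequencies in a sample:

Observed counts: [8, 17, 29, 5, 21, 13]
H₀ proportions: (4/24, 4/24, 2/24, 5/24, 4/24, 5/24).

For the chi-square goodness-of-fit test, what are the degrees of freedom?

df = k − 1 = 6 − 1 = 5

degrees of freedom = 5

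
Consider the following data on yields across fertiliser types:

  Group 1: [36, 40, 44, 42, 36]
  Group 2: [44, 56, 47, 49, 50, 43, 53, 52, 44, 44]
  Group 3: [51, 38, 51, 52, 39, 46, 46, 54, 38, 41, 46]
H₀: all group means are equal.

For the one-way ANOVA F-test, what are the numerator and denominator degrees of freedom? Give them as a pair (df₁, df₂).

degrees of freedom = [2, 23]

k = 3 groups, N = 26 total
df = (k−1, N−k) = (3−1, 26−3) = (2, 23)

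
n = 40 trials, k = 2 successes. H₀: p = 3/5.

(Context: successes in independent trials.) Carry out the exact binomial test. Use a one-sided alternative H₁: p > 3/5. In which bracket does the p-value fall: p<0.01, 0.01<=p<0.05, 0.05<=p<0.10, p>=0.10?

Exact binomial: n=40, k=2, p₀=3/5=0.6000
P(X≥2) from Σ C(n,i)·p₀^i·(1−p₀)^(n−i)
p-value (one-sided, H₁ greater) = 1.00000
→ bracket: p>=0.10

p-value bracket: p>=0.10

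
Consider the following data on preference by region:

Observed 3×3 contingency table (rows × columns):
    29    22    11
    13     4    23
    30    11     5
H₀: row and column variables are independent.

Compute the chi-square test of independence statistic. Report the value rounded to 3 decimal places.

test statistic = 31.788

Row totals [62, 40, 46], col totals [72, 37, 39], n=148
χ² = (29−30.16)²/30.16 + (22−15.50)²/15.50 + (11−16.34)²/16.34 + (13−19.46)²/19.46 + (4−10.00)²/10.00 + (23−10.54)²/10.54 + (30−22.38)²/22.38 + (11−11.50)²/11.50 + (5−12.12)²/12.12 = 31.7880
df = 4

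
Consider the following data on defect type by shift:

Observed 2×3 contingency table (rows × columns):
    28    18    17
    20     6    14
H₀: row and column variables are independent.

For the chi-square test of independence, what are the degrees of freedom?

degrees of freedom = 2

df = (r−1)(c−1) = (2−1)·(3−1) = 2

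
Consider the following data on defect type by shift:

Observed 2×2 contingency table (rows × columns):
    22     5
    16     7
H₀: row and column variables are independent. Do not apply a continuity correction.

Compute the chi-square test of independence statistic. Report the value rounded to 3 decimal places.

Row totals [27, 23], col totals [38, 12], n=50
χ² = (22−20.52)²/20.52 + (5−6.48)²/6.48 + (16−17.48)²/17.48 + (7−5.52)²/5.52 = 0.9669
df = 1

test statistic = 0.967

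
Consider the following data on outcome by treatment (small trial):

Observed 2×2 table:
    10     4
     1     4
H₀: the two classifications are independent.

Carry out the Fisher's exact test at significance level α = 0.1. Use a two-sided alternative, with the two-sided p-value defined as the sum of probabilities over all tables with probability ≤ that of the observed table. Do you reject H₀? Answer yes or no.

Margins: r₁=14, r₂=5, c₁=11, c₂=8, n=19
p_obs = C(14,10)·C(5,1)/C(19,11); sum pmf over tables with pmf ≤ p_obs
p-value (two-sided) = 0.11077
At α=0.1: p ≥ α → fail to reject H₀

reject H₀: no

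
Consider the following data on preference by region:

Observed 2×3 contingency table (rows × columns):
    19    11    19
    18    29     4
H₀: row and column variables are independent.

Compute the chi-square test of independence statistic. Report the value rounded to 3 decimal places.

Row totals [49, 51], col totals [37, 40, 23], n=100
χ² = (19−18.13)²/18.13 + (11−19.60)²/19.60 + (19−11.27)²/11.27 + (18−18.87)²/18.87 + (29−20.40)²/20.40 + (4−11.73)²/11.73 = 17.8768
df = 2

test statistic = 17.877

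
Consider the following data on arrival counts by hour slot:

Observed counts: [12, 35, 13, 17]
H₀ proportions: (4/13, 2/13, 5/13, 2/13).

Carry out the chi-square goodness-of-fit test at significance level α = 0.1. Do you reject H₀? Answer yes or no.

n = 77; E_i = n·p_i = [23.69, 11.85, 29.62, 11.85]
χ² = (12−23.69)²/23.69 + (35−11.85)²/11.85 + (13−29.62)²/29.62 + (17−11.85)²/11.85 = 62.5896
df = 3
p-value (upper-tail) = 0.00000
At α=0.1: p < α → reject H₀

reject H₀: yes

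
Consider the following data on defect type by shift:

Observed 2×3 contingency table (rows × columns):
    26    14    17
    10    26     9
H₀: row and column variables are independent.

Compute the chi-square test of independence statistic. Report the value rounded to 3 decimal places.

Row totals [57, 45], col totals [36, 40, 26], n=102
χ² = (26−20.12)²/20.12 + (14−22.35)²/22.35 + (17−14.53)²/14.53 + (10−15.88)²/15.88 + (26−17.65)²/17.65 + (9−11.47)²/11.47 = 11.9259
df = 2

test statistic = 11.926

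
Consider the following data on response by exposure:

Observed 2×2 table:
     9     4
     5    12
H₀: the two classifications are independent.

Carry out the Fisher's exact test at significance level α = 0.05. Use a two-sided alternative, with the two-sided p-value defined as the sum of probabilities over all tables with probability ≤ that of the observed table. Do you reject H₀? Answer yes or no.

reject H₀: no

Margins: r₁=13, r₂=17, c₁=14, c₂=16, n=30
p_obs = C(13,9)·C(17,5)/C(30,14); sum pmf over tables with pmf ≤ p_obs
p-value (two-sided) = 0.06336
At α=0.05: p ≥ α → fail to reject H₀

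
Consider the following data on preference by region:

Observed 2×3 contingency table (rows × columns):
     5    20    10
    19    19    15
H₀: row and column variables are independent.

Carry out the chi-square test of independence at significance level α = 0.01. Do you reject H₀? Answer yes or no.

reject H₀: no

Row totals [35, 53], col totals [24, 39, 25], n=88
χ² = (5−9.55)²/9.55 + (20−15.51)²/15.51 + (10−9.94)²/9.94 + (19−14.45)²/14.45 + (19−23.49)²/23.49 + (15−15.06)²/15.06 = 5.7511
df = 2
p-value (upper-tail) = 0.05638
At α=0.01: p ≥ α → fail to reject H₀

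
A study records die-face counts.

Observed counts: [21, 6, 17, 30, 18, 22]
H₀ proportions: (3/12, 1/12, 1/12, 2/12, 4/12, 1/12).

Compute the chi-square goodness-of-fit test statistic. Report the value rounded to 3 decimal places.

n = 114; E_i = n·p_i = [28.50, 9.50, 9.50, 19.00, 38.00, 9.50]
χ² = (21−28.50)²/28.50 + (6−9.50)²/9.50 + (17−9.50)²/9.50 + (30−19.00)²/19.00 + (18−38.00)²/38.00 + (22−9.50)²/9.50 = 42.5263
df = 5

test statistic = 42.526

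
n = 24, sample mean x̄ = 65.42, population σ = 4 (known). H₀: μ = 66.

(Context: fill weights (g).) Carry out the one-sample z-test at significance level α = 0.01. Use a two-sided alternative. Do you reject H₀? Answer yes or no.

SE = σ/√n = 4/√24 = 0.8165
z = (x̄−μ₀)/SE = (65.42−66)/0.8165 = -0.7104
p-value (two-sided) = 0.47749
At α=0.01: p ≥ α → fail to reject H₀

reject H₀: no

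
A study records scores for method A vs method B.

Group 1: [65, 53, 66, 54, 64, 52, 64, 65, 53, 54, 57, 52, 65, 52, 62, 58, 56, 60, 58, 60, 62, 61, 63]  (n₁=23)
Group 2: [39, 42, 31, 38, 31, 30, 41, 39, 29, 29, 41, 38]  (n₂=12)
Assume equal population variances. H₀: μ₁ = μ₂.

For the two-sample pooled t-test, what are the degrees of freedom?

df = n₁ + n₂ − 2 = 23 + 12 − 2 = 33

degrees of freedom = 33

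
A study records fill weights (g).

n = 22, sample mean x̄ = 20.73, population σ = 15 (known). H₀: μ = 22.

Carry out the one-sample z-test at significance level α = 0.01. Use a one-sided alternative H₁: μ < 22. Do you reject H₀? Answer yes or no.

SE = σ/√n = 15/√22 = 3.1980
z = (x̄−μ₀)/SE = (20.73−22)/3.1980 = -0.3971
p-value (one-sided, H₁ less) = 0.34564
At α=0.01: p ≥ α → fail to reject H₀

reject H₀: no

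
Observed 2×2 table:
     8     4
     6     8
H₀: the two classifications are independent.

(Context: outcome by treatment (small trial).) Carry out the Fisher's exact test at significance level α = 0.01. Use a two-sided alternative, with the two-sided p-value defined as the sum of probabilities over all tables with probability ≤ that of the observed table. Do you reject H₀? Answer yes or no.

Margins: r₁=12, r₂=14, c₁=14, c₂=12, n=26
p_obs = C(12,8)·C(14,6)/C(26,14); sum pmf over tables with pmf ≤ p_obs
p-value (two-sided) = 0.26706
At α=0.01: p ≥ α → fail to reject H₀

reject H₀: no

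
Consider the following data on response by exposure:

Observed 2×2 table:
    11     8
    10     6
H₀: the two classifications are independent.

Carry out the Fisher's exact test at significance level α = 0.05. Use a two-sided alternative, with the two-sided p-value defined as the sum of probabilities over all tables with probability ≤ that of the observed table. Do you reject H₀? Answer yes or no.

Margins: r₁=19, r₂=16, c₁=21, c₂=14, n=35
p_obs = C(19,11)·C(16,10)/C(35,21); sum pmf over tables with pmf ≤ p_obs
p-value (two-sided) = 1.00000
At α=0.05: p ≥ α → fail to reject H₀

reject H₀: no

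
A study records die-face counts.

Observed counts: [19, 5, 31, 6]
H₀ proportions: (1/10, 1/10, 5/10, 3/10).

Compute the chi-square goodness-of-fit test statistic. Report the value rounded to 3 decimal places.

n = 61; E_i = n·p_i = [6.10, 6.10, 30.50, 18.30]
χ² = (19−6.10)²/6.10 + (5−6.10)²/6.10 + (31−30.50)²/30.50 + (6−18.30)²/18.30 = 35.7541
df = 3

test statistic = 35.754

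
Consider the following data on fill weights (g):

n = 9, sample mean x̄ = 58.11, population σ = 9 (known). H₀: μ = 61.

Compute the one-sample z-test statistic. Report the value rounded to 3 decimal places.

test statistic = -0.963

SE = σ/√n = 9/√9 = 3.0000
z = (x̄−μ₀)/SE = (58.11−61)/3.0000 = -0.9633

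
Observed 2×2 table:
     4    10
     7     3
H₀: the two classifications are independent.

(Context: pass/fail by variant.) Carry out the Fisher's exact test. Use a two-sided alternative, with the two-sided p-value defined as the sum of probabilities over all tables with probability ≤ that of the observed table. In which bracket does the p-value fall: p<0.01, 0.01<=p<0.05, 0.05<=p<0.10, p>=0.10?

p-value bracket: 0.05<=p<0.10

Margins: r₁=14, r₂=10, c₁=11, c₂=13, n=24
p_obs = C(14,4)·C(10,7)/C(24,11); sum pmf over tables with pmf ≤ p_obs
p-value (two-sided) = 0.09530
→ bracket: 0.05<=p<0.10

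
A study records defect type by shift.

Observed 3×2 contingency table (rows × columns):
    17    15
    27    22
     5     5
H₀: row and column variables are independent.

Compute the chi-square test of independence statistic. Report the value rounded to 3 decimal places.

test statistic = 0.097

Row totals [32, 49, 10], col totals [49, 42], n=91
χ² = (17−17.23)²/17.23 + (15−14.77)²/14.77 + (27−26.38)²/26.38 + (22−22.62)²/22.62 + (5−5.38)²/5.38 + (5−4.62)²/4.62 = 0.0973
df = 2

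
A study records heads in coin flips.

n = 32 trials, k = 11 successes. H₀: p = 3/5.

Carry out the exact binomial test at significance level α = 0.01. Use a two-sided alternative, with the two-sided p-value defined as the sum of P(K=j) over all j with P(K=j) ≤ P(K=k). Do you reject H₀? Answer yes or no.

reject H₀: yes

Exact binomial: n=32, k=11, p₀=3/5=0.6000
P(X=j) = C(n,j)·p₀^j·(1−p₀)^(n−j); p = Σ P(X=j) over j with P(X=j) ≤ P(X=11)
p-value (two-sided) = 0.00371
At α=0.01: p < α → reject H₀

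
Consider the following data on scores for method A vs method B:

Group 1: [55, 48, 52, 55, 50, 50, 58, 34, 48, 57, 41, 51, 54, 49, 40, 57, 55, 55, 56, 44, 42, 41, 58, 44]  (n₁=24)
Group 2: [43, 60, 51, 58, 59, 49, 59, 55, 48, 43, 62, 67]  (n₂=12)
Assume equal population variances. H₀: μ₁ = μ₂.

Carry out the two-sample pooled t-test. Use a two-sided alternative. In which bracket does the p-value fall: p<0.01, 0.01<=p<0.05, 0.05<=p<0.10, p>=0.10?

p-value bracket: 0.05<=p<0.10

x̄₁=49.750, s₁=6.739, n₁=24
x̄₂=54.500, s₂=7.657, n₂=12
s_p² = [23·6.739² + 11·7.657²]/34 = 49.6912
SE = √(s_p²·(1/24+1/12)) = 2.4923
t = (49.750−54.500)/2.4923 = -1.9059
df = 34
p-value (two-sided) = 0.06515
→ bracket: 0.05<=p<0.10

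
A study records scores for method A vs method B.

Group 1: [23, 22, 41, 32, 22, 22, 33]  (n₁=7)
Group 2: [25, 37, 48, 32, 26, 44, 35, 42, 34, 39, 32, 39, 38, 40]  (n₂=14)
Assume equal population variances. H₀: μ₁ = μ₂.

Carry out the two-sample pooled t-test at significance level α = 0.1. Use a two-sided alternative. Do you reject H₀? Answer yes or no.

reject H₀: yes

x̄₁=27.857, s₁=7.559, n₁=7
x̄₂=36.500, s₂=6.430, n₂=14
s_p² = [6·7.559² + 13·6.430²]/19 = 46.3346
SE = √(s_p²·(1/7+1/14)) = 3.1510
t = (27.857−36.500)/3.1510 = -2.7429
df = 19
p-value (two-sided) = 0.01293
At α=0.1: p < α → reject H₀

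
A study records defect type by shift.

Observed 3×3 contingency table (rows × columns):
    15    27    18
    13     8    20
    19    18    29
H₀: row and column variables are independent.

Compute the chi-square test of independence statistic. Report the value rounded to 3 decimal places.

Row totals [60, 41, 66], col totals [47, 53, 67], n=167
χ² = (15−16.89)²/16.89 + (27−19.04)²/19.04 + (18−24.07)²/24.07 + (13−11.54)²/11.54 + (8−13.01)²/13.01 + (20−16.45)²/16.45 + (19−18.57)²/18.57 + (18−20.95)²/20.95 + (29−26.48)²/26.48 = 8.6143
df = 4

test statistic = 8.614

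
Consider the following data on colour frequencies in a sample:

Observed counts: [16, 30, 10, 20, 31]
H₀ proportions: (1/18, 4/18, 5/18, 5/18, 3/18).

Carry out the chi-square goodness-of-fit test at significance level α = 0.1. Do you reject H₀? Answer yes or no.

reject H₀: yes

n = 107; E_i = n·p_i = [5.94, 23.78, 29.72, 29.72, 17.83]
χ² = (16−5.94)²/5.94 + (30−23.78)²/23.78 + (10−29.72)²/29.72 + (20−29.72)²/29.72 + (31−17.83)²/17.83 = 44.6262
df = 4
p-value (upper-tail) = 0.00000
At α=0.1: p < α → reject H₀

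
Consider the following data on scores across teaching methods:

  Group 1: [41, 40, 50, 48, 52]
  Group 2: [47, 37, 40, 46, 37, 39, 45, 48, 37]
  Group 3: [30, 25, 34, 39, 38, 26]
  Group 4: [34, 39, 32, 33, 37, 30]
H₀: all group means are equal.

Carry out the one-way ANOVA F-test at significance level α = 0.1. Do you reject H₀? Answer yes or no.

Group means [46.20, 41.78, 32.00, 34.17], grand mean 38.615
SSB = Σnᵢ(x̄ᵢ−x̄)² = 758.965; SSW = ΣΣ(x−x̄ᵢ)² = 523.189
MSB = 758.965/3 = 252.9883; MSW = 523.189/22 = 23.7813
F = MSB/MSW = 10.6381
df = (3, 22)
p-value (upper-tail) = 0.00016
At α=0.1: p < α → reject H₀

reject H₀: yes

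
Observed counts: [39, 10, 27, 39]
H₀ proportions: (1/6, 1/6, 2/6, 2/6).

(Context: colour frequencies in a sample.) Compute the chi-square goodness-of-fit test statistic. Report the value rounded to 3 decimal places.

n = 115; E_i = n·p_i = [19.17, 19.17, 38.33, 38.33]
χ² = (39−19.17)²/19.17 + (10−19.17)²/19.17 + (27−38.33)²/38.33 + (39−38.33)²/38.33 = 28.2696
df = 3

test statistic = 28.270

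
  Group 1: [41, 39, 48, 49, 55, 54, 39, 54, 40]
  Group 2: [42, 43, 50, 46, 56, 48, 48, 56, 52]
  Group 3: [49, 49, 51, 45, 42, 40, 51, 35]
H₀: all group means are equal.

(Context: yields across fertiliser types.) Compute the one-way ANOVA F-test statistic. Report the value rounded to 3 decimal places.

Group means [46.56, 49.00, 45.25], grand mean 47.000
SSB = Σnᵢ(x̄ᵢ−x̄)² = 62.278; SSW = ΣΣ(x−x̄ᵢ)² = 819.722
MSB = 62.278/2 = 31.1389; MSW = 819.722/23 = 35.6401
F = MSB/MSW = 0.8737
df = (2, 23)

test statistic = 0.874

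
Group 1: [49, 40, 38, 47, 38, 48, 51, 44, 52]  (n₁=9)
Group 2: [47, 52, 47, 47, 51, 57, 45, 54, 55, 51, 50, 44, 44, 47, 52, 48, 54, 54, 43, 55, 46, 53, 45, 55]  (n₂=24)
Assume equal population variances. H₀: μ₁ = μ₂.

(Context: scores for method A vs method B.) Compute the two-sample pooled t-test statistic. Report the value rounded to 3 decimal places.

x̄₁=45.222, s₁=5.449, n₁=9
x̄₂=49.833, s₂=4.260, n₂=24
s_p² = [8·5.449² + 23·4.260²]/31 = 21.1254
SE = √(s_p²·(1/9+1/24)) = 1.7965
t = (45.222−49.833)/1.7965 = -2.5667
df = 31

test statistic = -2.567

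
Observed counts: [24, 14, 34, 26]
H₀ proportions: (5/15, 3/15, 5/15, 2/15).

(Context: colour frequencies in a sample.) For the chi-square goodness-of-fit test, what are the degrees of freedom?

df = k − 1 = 4 − 1 = 3

degrees of freedom = 3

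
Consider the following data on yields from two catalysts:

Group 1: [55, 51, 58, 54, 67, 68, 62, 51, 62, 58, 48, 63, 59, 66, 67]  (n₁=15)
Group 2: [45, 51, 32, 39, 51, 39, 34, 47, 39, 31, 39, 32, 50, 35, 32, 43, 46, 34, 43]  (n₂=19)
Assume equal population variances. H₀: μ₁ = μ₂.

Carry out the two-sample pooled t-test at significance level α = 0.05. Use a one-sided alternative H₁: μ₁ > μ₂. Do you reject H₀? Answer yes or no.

x̄₁=59.267, s₁=6.453, n₁=15
x̄₂=40.105, s₂=6.847, n₂=19
s_p² = [14·6.453² + 18·6.847²]/32 = 44.5851
SE = √(s_p²·(1/15+1/19)) = 2.3063
t = (59.267−40.105)/2.3063 = 8.3084
df = 32
p-value (one-sided, H₁ greater) = 0.00000
At α=0.05: p < α → reject H₀

reject H₀: yes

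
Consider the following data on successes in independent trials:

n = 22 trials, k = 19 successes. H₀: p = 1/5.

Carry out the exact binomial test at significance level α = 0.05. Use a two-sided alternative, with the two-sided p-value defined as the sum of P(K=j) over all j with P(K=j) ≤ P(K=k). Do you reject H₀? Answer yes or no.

reject H₀: yes

Exact binomial: n=22, k=19, p₀=1/5=0.2000
P(X=j) = C(n,j)·p₀^j·(1−p₀)^(n−j); p = Σ P(X=j) over j with P(X=j) ≤ P(X=19)
p-value (two-sided) = 0.00000
At α=0.05: p < α → reject H₀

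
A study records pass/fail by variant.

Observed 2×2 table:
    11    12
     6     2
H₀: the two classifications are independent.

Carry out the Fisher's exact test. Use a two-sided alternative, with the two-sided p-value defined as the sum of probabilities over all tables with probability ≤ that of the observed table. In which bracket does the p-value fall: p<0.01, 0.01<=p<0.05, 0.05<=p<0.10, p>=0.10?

p-value bracket: p>=0.10

Margins: r₁=23, r₂=8, c₁=17, c₂=14, n=31
p_obs = C(23,11)·C(8,6)/C(31,17); sum pmf over tables with pmf ≤ p_obs
p-value (two-sided) = 0.23991
→ bracket: p>=0.10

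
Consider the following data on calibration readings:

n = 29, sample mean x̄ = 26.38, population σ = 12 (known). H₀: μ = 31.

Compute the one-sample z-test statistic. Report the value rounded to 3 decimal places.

test statistic = -2.073

SE = σ/√n = 12/√29 = 2.2283
z = (x̄−μ₀)/SE = (26.38−31)/2.2283 = -2.0733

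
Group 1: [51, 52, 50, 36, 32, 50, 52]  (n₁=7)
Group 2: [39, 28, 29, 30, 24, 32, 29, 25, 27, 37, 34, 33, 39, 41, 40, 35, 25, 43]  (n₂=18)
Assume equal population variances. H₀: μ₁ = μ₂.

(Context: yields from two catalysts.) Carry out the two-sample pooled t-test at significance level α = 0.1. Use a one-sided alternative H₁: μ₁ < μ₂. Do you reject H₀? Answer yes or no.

reject H₀: no

x̄₁=46.143, s₁=8.415, n₁=7
x̄₂=32.778, s₂=6.025, n₂=18
s_p² = [6·8.415² + 17·6.025²]/23 = 45.3030
SE = √(s_p²·(1/7+1/18)) = 2.9981
t = (46.143−32.778)/2.9981 = 4.4578
df = 23
p-value (one-sided, H₁ less) = 0.99991
At α=0.1: p ≥ α → fail to reject H₀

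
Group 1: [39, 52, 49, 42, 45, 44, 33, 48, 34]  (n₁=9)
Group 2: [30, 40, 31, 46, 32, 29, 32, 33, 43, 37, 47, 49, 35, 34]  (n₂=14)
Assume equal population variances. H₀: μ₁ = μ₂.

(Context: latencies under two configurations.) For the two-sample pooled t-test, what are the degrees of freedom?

degrees of freedom = 21

df = n₁ + n₂ − 2 = 9 + 14 − 2 = 21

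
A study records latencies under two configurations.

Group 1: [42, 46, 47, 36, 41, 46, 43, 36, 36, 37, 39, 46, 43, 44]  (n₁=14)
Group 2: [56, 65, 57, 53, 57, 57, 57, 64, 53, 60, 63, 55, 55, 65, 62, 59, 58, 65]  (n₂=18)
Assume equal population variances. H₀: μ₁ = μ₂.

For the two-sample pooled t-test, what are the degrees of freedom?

df = n₁ + n₂ − 2 = 14 + 18 − 2 = 30

degrees of freedom = 30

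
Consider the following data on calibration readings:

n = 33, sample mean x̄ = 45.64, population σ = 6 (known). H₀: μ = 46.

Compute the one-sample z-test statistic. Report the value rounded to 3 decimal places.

SE = σ/√n = 6/√33 = 1.0445
z = (x̄−μ₀)/SE = (45.64−46)/1.0445 = -0.3447

test statistic = -0.345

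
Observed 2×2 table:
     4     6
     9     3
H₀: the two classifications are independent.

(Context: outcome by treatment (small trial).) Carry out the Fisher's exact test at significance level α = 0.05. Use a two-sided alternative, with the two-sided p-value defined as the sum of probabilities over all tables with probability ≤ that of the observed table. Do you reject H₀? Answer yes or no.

Margins: r₁=10, r₂=12, c₁=13, c₂=9, n=22
p_obs = C(10,4)·C(12,9)/C(22,13); sum pmf over tables with pmf ≤ p_obs
p-value (two-sided) = 0.19195
At α=0.05: p ≥ α → fail to reject H₀

reject H₀: no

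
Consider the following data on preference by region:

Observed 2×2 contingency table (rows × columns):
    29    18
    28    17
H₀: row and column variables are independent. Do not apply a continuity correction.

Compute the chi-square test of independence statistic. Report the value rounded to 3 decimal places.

test statistic = 0.003

Row totals [47, 45], col totals [57, 35], n=92
χ² = (29−29.12)²/29.12 + (18−17.88)²/17.88 + (28−27.88)²/27.88 + (17−17.12)²/17.12 = 0.0026
df = 1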